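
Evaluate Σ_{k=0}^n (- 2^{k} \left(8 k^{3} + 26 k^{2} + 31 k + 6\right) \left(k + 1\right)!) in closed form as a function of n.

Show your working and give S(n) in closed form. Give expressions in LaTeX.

Step 1: r(k) = 2*(8*k**4 + 66*k**3 + 207*k**2 + 285*k + 142)/(8*k**3 + 26*k**2 + 31*k + 6).
Normal form (A,B,C) = (2*k + 4, 1, k**3 + 13*k**2/4 + 31*k/8 + 3/4).
Set up (2*k + 4)·f(k+1) − (1)·f(k) − (k**3 + 13*k**2/4 + 31*k/8 + 3/4) = 0.
deg f ≤ 2 (via 1,0,3).
Match coefficients ⇒ f(k) = (4*k**2 - k - 2)/8.
R(k) = B(k−1)·f(k)/C(k) = (4*k**2 - k - 2)/(8*k**3 + 26*k**2 + 31*k + 6); s_k = R·t_k = 2**k*(-4*k**2 + k + 2)*factorial(k + 1).
Check: Δs_k = -2**k*(8*k**3 + 26*k**2 + 31*k + 6)*factorial(k + 1). ✓
s_(n+1) = -2**(n + 1)*(4*n**2 + 7*n + 1)*factorial(n + 2) and s_(0) = 2, so S(n) = -8*2**n*n**4*factorial(n) - 38*2**n*n**3*factorial(n) - 60*2**n*n**2*factorial(n) - 34*2**n*n*factorial(n) - 4*2**n*factorial(n) - 2.

S(n) = - 8 \cdot 2^{n} n^{4} n! - 38 \cdot 2^{n} n^{3} n! - 60 \cdot 2^{n} n^{2} n! - 34 \cdot 2^{n} n n! - 4 \cdot 2^{n} n! - 2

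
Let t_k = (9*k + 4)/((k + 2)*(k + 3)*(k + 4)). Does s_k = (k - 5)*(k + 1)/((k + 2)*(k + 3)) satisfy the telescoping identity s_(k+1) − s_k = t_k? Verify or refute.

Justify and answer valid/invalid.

Valid — Δs_k = t_k.

s_(k+1) = (k - 4)*(k + 2)/((k + 3)*(k + 4))
s_(k+1) − s_k = (9*k + 4)/(k**3 + 9*k**2 + 26*k + 24)
(s_(k+1) − s_k) − t_k = 0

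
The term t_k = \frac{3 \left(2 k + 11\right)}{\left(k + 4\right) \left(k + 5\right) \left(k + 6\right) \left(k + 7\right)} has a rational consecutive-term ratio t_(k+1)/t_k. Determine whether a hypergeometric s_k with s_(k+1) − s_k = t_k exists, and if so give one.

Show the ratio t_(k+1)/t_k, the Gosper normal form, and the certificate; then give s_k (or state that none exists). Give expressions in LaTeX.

s_k = \frac{k \left(k + 10\right)}{8 \left(k^{2} + 10 k + 24\right)}

Step 1: r(k) = (k + 4)*(2*k + 13)/((k + 8)*(2*k + 11)).
Normal form (A,B,C) = (k + 4, k + 8, k + 11/2).
f must satisfy (k + 4)·f(k+1) − (k + 7)·f(k) = k + 11/2.
deg f ≤ 3 (via 1,1,1).
A polynomial solution: f(k) = k*(k + 5)*(k + 10)/48.
Then R = B(k−1)f/C = k*(k + 5)*(k + 7)*(k + 10)/(24*(2*k + 11)), so s_k = R(k)·t_k = k*(k + 10)/(8*(k**2 + 10*k + 24)).
Check: Δs_k = 3*(2*k + 11)/(k**4 + 22*k**3 + 179*k**2 + 638*k + 840). ✓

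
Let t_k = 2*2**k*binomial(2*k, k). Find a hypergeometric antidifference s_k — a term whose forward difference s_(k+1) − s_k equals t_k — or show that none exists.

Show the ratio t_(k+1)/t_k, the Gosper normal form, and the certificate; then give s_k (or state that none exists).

none (Gosper's algorithm certifies no s_k)

Compute t_(k+1)/t_k: get 4*(2*k + 1)/(k + 1).
Gosper form: A/B · C(k+1)/C(k) with A=8*k + 4, B=k + 1, C=1.
Key eq: (8*k + 4)·f(k+1) = (k)·f(k) + (1).
Bound: deg f ≤ -1.
d = -1 < 0 ⇒ no nonzero polynomial f; not summable.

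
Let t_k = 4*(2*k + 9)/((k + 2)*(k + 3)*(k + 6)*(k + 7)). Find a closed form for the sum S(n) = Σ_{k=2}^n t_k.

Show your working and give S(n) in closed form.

Step 1: r(k) = (k + 2)*(k + 6)*(2*k + 11)/((k + 4)*(k + 8)*(2*k + 9)).
Gosper form: A/B · C(k+1)/C(k) with A=k + 2, B=k + 8, C=k**3 + 27*k**2/2 + 121*k/2 + 90.
Solve (k + 2)·f(k+1) − (k + 7)·f(k) = k**3 + 27*k**2/2 + 121*k/2 + 90.
From deg A=1, deg B=1, deg C=3: d=5.
Solve for f: f(k) = k*(k + 3)*(k + 4)*(k + 5)*(k + 8)/24 (degree 5 ≤ 5).
Then R = B(k−1)f/C = k*(k + 3)*(k + 7)*(k + 8)/(12*(2*k + 9)), so s_k = R(k)·t_k = k*(k + 8)/(3*(k**2 + 8*k + 12)).
Δs = 4*(2*k + 9)/(k**4 + 18*k**3 + 113*k**2 + 288*k + 252), as required.
Σ_(k=2)^n t_k = s_(n+1) − s_(2) = ((n**2 + 10*n + 9)/(3*(n**2 + 10*n + 21))) − (5/24), i.e. (n**2 + 10*n - 11)/(8*(n**2 + 10*n + 21)).

S(n) = (n**2 + 10*n - 11)/(8*(n**2 + 10*n + 21))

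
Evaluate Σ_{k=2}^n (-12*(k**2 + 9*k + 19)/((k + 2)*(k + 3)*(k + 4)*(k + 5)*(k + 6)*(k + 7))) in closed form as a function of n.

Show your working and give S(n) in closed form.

t_(k+1)/t_k = (k + 2)*(9*k + (k + 1)**2 + 28)/((k + 8)*(k**2 + 9*k + 19)).
A = k + 2, B = k + 8, C = k**2 + 9*k + 19.
Solve (k + 2)·f(k+1) − (k + 7)·f(k) = k**2 + 9*k + 19.
Bound: deg f ≤ 5.
Coefficient equations give f(k) = k*(k + 3)*(k + 5)*(k**2 + 12*k + 44)/144.
Certificate R = B(k−1)f/C = k*(k + 3)*(k + 5)*(k + 7)*(k**2 + 12*k + 44)/(144*(k**2 + 9*k + 19)) gives s_k = k*(-k**2 - 12*k - 44)/(12*(k**3 + 12*k**2 + 44*k + 48)).
Verify: 12*(-k**2 - 9*k - 19)/(k**6 + 27*k**5 + 295*k**4 + 1665*k**3 + 5104*k**2 + 8028*k + 5040) matches t_k.
Telescope: S(n) = s_(n+1) − s_(2) = (-n**3 - 15*n**2 - 71*n - 57)/(12*(n**3 + 15*n**2 + 71*n + 105)) − (-1/16) = (-n**3 - 15*n**2 - 71*n + 87)/(48*(n**3 + 15*n**2 + 71*n + 105)).

S(n) = (-n**3 - 15*n**2 - 71*n + 87)/(48*(n**3 + 15*n**2 + 71*n + 105))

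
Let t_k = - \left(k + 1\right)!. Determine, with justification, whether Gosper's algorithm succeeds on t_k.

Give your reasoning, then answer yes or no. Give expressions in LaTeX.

t_(k+1)/t_k = k + 2.
Normal form (A,B,C) = (k + 2, 1, 1).
Key eq: (k + 2)·f(k+1) = (1)·f(k) + (1).
Bound: deg f ≤ -1.
Negative degree bound (-1): no f exists, t_k not Gosper-summable.

No; the degree bound rules out any f.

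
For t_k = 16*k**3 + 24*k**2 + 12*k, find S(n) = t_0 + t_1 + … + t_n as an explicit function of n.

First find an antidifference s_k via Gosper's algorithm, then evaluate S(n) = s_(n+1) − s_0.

S(n) = 2*n*(2*n**3 + 8*n**2 + 11*n + 5)

t_(k+1)/t_k = (4*k**3 + 18*k**2 + 27*k + 13)/(k*(4*k**2 + 6*k + 3)).
Take A(k)=1, B(k)=1, C(k)=k**3 + 3*k**2/2 + 3*k/4.
f must satisfy (1)·f(k+1) − (1)·f(k) = k**3 + 3*k**2/2 + 3*k/4.
Bound: deg f ≤ 4.
Solving with deg f ≤ 4: f(k) = k*(k - 1)*(2*k**2 + 2*k + 1)/8.
Certificate R = B(k−1)f/C = (k - 1)*(2*k**2 + 2*k + 1)/(2*(4*k**2 + 6*k + 3)) gives s_k = 2*k*(2*k**3 - k - 1).
Check: Δs_k = 4*k*(4*k**2 + 6*k + 3). ✓
Σ_(k=0)^n t_k = s_(n+1) − s_(0) = (2*n*(2*n**3 + 8*n**2 + 11*n + 5)) − (0), i.e. 2*n*(2*n**3 + 8*n**2 + 11*n + 5).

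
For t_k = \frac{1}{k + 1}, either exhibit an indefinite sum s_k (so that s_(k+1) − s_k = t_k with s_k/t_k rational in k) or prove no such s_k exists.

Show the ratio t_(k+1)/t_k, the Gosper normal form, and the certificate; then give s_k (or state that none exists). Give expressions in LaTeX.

no hypergeometric antidifference exists

Ratio r(k) = (k + 1)/(k + 2).
Take A(k)=k + 1, B(k)=k + 2, C(k)=1.
Key eq: (k + 1)·f(k+1) = (k + 1)·f(k) + (1).
Degrees (1,1,0) ⇒ d ≤ 0.
Write f(k) = c0. Then LHS − RHS = -1, requiring -1 = 0: contradictory. No certificate.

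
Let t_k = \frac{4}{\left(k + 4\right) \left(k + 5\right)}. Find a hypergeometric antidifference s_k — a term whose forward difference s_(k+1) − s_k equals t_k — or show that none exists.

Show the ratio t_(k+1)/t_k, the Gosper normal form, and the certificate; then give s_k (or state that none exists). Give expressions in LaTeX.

Compute t_(k+1)/t_k: get (k + 4)/(k + 6).
So A=k + 4 and B=k + 6, with C=1.
Set up (k + 4)·f(k+1) − (k + 5)·f(k) − (1) = 0.
Degrees (1,1,0) ⇒ d ≤ 1.
Coefficient equations give f(k) = k/4.
Then R = B(k−1)f/C = k*(k + 5)/4, so s_k = R(k)·t_k = k/(k + 4).
Verify: 4/(k**2 + 9*k + 20) matches t_k.

s_k = \frac{k}{k + 4}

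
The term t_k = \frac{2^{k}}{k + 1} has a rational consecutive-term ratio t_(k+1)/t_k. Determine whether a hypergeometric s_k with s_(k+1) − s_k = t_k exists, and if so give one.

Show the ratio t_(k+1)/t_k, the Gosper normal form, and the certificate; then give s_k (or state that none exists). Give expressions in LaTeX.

The ratio is 2*(k + 1)/(k + 2).
Factor: A=2*k + 2; B=k + 2; C=1.
Solve (2*k + 2)·f(k+1) − (k + 1)·f(k) = 1.
deg f ≤ -1 (via 1,1,0).
deg f ≤ -1 is impossible — no certificate.

not Gosper-summable; s_k does not exist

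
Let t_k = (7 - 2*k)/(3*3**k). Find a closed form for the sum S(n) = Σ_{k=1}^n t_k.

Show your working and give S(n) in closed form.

The ratio is (2*k - 5)/(3*(2*k - 7)).
Factor: A=1/3; B=1; C=k - 7/2.
Solve (1/3)·f(k+1) − (1)·f(k) = k - 7/2.
d = 1 from the (0,0,1) case.
Solving with deg f ≤ 1: f(k) = -3*(k - 3)/2.
R(k) = B(k−1)·f(k)/C(k) = -3*(k - 3)/(2*k - 7); s_k = R·t_k = (k - 3)/3**k.
Δs = (7 - 2*k)/(3*3**k), as required.
s_(n+1) = 3**(-n - 1)*(n - 2) and s_(1) = -2/3, so S(n) = 3**(-n - 1)*(2*3**n + n - 2).

S(n) = 3**(-n - 1)*(2*3**n + n - 2)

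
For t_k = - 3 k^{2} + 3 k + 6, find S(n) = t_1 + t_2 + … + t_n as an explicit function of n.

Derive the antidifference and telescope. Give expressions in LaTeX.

Ratio r(k) = (k**2 + k - 2)/(k**2 - k - 2).
Take A(k)=1, B(k)=1, C(k)=k**2 - k - 2.
f must satisfy (1)·f(k+1) − (1)·f(k) = k**2 - k - 2.
deg f ≤ 3 (via 0,0,2).
A polynomial solution: f(k) = k*(k - 4)*(k + 1)/3.
R(k) = B(k−1)·f(k)/C(k) = k*(k - 4)/(3*(k - 2)); s_k = R·t_k = k*(-k**2 + 3*k + 4).
s_(k+1) − s_k = -3*k**2 + 3*k + 6 = t_k.
s_(n+1) = -n**3 + 7*n + 6 and s_(1) = 6, so S(n) = n*(7 - n**2).

S(n) = n \left(7 - n^{2}\right)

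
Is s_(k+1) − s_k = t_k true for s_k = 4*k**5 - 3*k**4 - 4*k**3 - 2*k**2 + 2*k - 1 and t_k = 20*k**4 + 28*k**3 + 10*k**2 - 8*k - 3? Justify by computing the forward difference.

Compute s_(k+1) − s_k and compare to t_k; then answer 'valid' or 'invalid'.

s_(k+1) = 4*k**5 + 17*k**4 + 24*k**3 + 8*k**2 - 6*k - 4
s_(k+1) − s_k = 20*k**4 + 28*k**3 + 10*k**2 - 8*k - 3
(s_(k+1) − s_k) − t_k = 0

valid; difference matches t_k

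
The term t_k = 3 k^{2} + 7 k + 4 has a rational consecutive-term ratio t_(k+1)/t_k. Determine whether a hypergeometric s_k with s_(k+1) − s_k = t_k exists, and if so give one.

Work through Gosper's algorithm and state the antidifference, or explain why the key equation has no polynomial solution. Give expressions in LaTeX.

s_k = k \left(k^{2} + 2 k + 1\right)

Ratio r(k) = (3*k**2 + 13*k + 14)/(3*k**2 + 7*k + 4).
Normal form (A,B,C) = (1, 1, k**2 + 7*k/3 + 4/3).
f must satisfy (1)·f(k+1) − (1)·f(k) = k**2 + 7*k/3 + 4/3.
deg f ≤ 3 (via 0,0,2).
A polynomial solution: f(k) = k*(k + 1)**2/3.
So s_k = (B(k−1)f/C)·t_k = (k*(k + 1)/(3*k + 4))·t_k = k*(k**2 + 2*k + 1).
Δs = 3*k**2 + 7*k + 4, as required.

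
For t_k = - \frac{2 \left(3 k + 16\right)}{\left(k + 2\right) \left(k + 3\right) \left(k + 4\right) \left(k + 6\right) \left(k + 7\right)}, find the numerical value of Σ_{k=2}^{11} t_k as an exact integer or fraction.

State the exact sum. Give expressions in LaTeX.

Σ = -181/15120

The ratio is (k + 2)*(k + 6)*(3*k + 19)/((k + 5)*(k + 8)*(3*k + 16)).
Normal form (A,B,C) = (k + 2, k + 8, k**2 + 31*k/3 + 80/3).
Solve (k + 2)·f(k+1) − (k + 7)·f(k) = k**2 + 31*k/3 + 80/3.
From deg A=1, deg B=1, deg C=2: d=5.
A polynomial solution: f(k) = k*(k + 4)*(k + 5)*(k**2 + 11*k + 36)/108.
Certificate R = B(k−1)f/C = k*(k + 4)*(k + 7)*(k**2 + 11*k + 36)/(36*(3*k + 16)) gives s_k = k*(-k**2 - 11*k - 36)/(18*(k**3 + 11*k**2 + 36*k + 36)).
Check: Δs_k = 2*(-3*k - 16)/(k**5 + 22*k**4 + 185*k**3 + 740*k**2 + 1404*k + 1008). ✓
Σ_(k=2)^(11) t_k = s_(12) − s_(2) = -52/945 − (-31/720) = -181/15120.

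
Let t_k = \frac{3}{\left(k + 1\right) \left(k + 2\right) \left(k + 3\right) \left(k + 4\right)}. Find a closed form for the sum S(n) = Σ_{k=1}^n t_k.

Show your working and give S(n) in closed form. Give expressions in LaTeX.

S(n) = \frac{n \left(n^{2} + 9 n + 26\right)}{24 \left(n^{3} + 9 n^{2} + 26 n + 24\right)}

t_(k+1)/t_k = (k + 1)/(k + 5).
So A=k + 1 and B=k + 5, with C=1.
Need (k + 1)·f(k+1) − (k + 4)·f(k) = 1.
d = 3 from the (1,1,0) case.
Coefficient equations give f(k) = k*(k**2 + 6*k + 11)/18.
Get s_k = R·t_k = k*(k**2 + 6*k + 11)/(6*(k + 1)*(k + 2)*(k + 3)) with R(k) = B(k−1)f(k)/C(k) = k*(k + 4)*(k**2 + 6*k + 11)/18.
Verify: 3/(k**4 + 10*k**3 + 35*k**2 + 50*k + 24) matches t_k.
Telescope: S(n) = s_(n+1) − s_(1) = (n**3 + 9*n**2 + 26*n + 18)/(6*(n**3 + 9*n**2 + 26*n + 24)) − (1/8) = n*(n**2 + 9*n + 26)/(24*(n**3 + 9*n**2 + 26*n + 24)).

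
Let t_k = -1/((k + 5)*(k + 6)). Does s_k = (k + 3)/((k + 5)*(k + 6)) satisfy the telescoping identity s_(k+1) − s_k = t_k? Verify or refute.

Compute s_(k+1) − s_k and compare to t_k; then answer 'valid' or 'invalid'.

Invalid: residual 6/(k**3 + 18*k**2 + 107*k + 210) ≠ 0.

s_(k+1) = (k + 4)/((k + 6)*(k + 7))
s_(k+1) − s_k = (-k - 1)/(k**3 + 18*k**2 + 107*k + 210)
(s_(k+1) − s_k) − t_k = 6/(k**3 + 18*k**2 + 107*k + 210)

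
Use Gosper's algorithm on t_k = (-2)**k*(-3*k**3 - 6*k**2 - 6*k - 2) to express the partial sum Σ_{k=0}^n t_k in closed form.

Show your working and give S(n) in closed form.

Ratio r(k) = 2*(-3*k**3 - 15*k**2 - 27*k - 17)/(3*k**3 + 6*k**2 + 6*k + 2).
Normal form (A,B,C) = (-2, 1, k**3 + 2*k**2 + 2*k + 2/3).
Need (-2)·f(k+1) − (1)·f(k) = k**3 + 2*k**2 + 2*k + 2/3.
Bound: deg f ≤ 3.
Match coefficients ⇒ f(k) = -k**3/3.
So s_k = (B(k−1)f/C)·t_k = (-k**3/(3*k**3 + 6*k**2 + 6*k + 2))·t_k = (-2)**k*k**3.
Check: Δs_k = (-2)**k*(-k**3 - 2*(k + 1)**3). ✓
Evaluate: s_(n+1) = (-2)**(n + 1)*(n**3 + 3*n**2 + 3*n + 1); subtract s_(0) = 0 ⇒ S(n) = (-2)**(n + 1)*(n**3 + 3*n**2 + 3*n + 1).

S(n) = (-2)**(n + 1)*(n**3 + 3*n**2 + 3*n + 1)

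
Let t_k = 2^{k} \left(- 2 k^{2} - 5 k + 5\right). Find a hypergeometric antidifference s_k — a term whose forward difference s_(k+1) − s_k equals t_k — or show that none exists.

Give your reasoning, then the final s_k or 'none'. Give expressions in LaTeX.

s_k = 2^{k} \left(- 2 k^{2} + 3 k + 3\right)

Ratio r(k) = 2*(5*k + 2*(k + 1)**2)/(2*k**2 + 5*k - 5).
A = 2, B = 1, C = k**2 + 5*k/2 - 5/2.
Need (2)·f(k+1) − (1)·f(k) = k**2 + 5*k/2 - 5/2.
d = 2 from the (0,0,2) case.
A polynomial solution: f(k) = (2*k**2 - 3*k - 3)/2.
R(k) = B(k−1)·f(k)/C(k) = (2*k**2 - 3*k - 3)/(2*k**2 + 5*k - 5); s_k = R·t_k = 2**k*(-2*k**2 + 3*k + 3).
s_(k+1) − s_k = 2**k*(-2*k**2 - 5*k + 5) = t_k.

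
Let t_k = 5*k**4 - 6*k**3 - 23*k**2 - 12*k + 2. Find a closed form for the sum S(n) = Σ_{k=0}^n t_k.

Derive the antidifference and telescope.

Step 1: r(k) = (5*k**4 + 14*k**3 - 11*k**2 - 56*k - 34)/(5*k**4 - 6*k**3 - 23*k**2 - 12*k + 2).
So A=1 and B=1, with C=k**4 - 6*k**3/5 - 23*k**2/5 - 12*k/5 + 2/5.
f must satisfy (1)·f(k+1) − (1)·f(k) = k**4 - 6*k**3/5 - 23*k**2/5 - 12*k/5 + 2/5.
deg f ≤ 5 (via 0,0,4).
Solve for f: f(k) = k*(k**4 - 4*k**3 - 3*k**2 + 4*k + 4)/5 (degree 5 ≤ 5).
So s_k = (B(k−1)f/C)·t_k = (k*(k**4 - 4*k**3 - 3*k**2 + 4*k + 4)/(5*k**4 - 6*k**3 - 23*k**2 - 12*k + 2))·t_k = k*(k**4 - 4*k**3 - 3*k**2 + 4*k + 4).
Δs = 5*k**4 - 6*k**3 - 23*k**2 - 12*k + 2, as required.
Σ_(k=0)^n t_k = s_(n+1) − s_(0) = (n**5 + n**4 - 9*n**3 - 19*n**2 - 8*n + 2) − (0), i.e. n**5 + n**4 - 9*n**3 - 19*n**2 - 8*n + 2.

S(n) = n**5 + n**4 - 9*n**3 - 19*n**2 - 8*n + 2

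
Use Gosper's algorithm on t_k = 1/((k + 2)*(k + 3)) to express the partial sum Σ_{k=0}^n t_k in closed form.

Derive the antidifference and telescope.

Ratio r(k) = (k + 2)/(k + 4).
Take A(k)=k + 2, B(k)=k + 4, C(k)=1.
Set up (k + 2)·f(k+1) − (k + 3)·f(k) − (1) = 0.
Degrees (1,1,0) ⇒ d ≤ 1.
Match coefficients ⇒ f(k) = k/2.
Get s_k = R·t_k = k/(2*(k + 2)) with R(k) = B(k−1)f(k)/C(k) = k*(k + 3)/2.
Verify: 1/(k**2 + 5*k + 6) matches t_k.
Evaluate: s_(n+1) = (n + 1)/(2*(n + 3)); subtract s_(0) = 0 ⇒ S(n) = (n + 1)/(2*(n + 3)).

S(n) = (n + 1)/(2*(n + 3))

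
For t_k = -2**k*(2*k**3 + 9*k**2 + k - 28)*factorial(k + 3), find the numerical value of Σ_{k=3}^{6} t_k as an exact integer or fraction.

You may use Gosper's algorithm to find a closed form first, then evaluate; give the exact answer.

Σ = -17650471680

Ratio r(k) = 2*(2*k**4 + 23*k**3 + 85*k**2 + 84*k - 64)/(2*k**3 + 9*k**2 + k - 28).
So A=2*k + 8 and B=1, with C=k**3 + 9*k**2/2 + k/2 - 14.
Solve (2*k + 8)·f(k+1) − (1)·f(k) = k**3 + 9*k**2/2 + k/2 - 14.
Degrees (1,0,3) ⇒ d ≤ 2.
Match coefficients ⇒ f(k) = (k**2 - k - 4)/2.
Get s_k = R·t_k = 2**k*(-k**2 + k + 4)*factorial(k + 3) with R(k) = B(k−1)f(k)/C(k) = (k**2 - k - 4)/(2*k**3 + 9*k**2 + k - 28).
Check: Δs_k = -2**k*(2*k**3 + 9*k**2 + k - 28)*factorial(k + 3). ✓
Telescoping: Σ = s_(7) − s_(3) = -17650483200 − (-11520) = -17650471680.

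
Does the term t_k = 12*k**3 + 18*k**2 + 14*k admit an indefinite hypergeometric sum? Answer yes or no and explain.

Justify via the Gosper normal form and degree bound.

Compute t_(k+1)/t_k: get (6*k**3 + 27*k**2 + 43*k + 22)/(k*(6*k**2 + 9*k + 7)).
A = 1, B = 1, C = k**3 + 3*k**2/2 + 7*k/6.
Set up (1)·f(k+1) − (1)·f(k) − (k**3 + 3*k**2/2 + 7*k/6) = 0.
Degrees (0,0,3) ⇒ d ≤ 4.
Solve for f: f(k) = k*(k - 1)*(3*k**2 + 3*k + 4)/12 (degree 4 ≤ 4).
Certificate R = B(k−1)f/C = (k - 1)*(3*k**2 + 3*k + 4)/(2*(6*k**2 + 9*k + 7)) gives s_k = k*(3*k**3 + k - 4).
s_(k+1) − s_k = 2*k*(6*k**2 + 9*k + 7) = t_k.

Yes. s_k = k*(3*k**3 + k - 4).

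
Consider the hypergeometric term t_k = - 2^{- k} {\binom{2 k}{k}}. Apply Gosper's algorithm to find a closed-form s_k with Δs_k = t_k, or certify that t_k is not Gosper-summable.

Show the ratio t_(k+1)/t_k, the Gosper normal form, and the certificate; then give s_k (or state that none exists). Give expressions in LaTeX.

Compute t_(k+1)/t_k: get (2*k + 1)/(k + 1).
Take A(k)=2*k + 1, B(k)=k + 1, C(k)=1.
Solve (2*k + 1)·f(k+1) − (k)·f(k) = 1.
deg f ≤ -1 (via 1,1,0).
d = -1 < 0 ⇒ no nonzero polynomial f; not summable.

none (Gosper's algorithm certifies no s_k)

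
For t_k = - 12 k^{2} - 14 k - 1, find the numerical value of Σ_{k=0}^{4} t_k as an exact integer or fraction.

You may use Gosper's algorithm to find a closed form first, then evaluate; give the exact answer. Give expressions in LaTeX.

Σ = -505

Step 1: r(k) = (12*k**2 + 38*k + 27)/(12*k**2 + 14*k + 1).
Gosper form: A/B · C(k+1)/C(k) with A=1, B=1, C=k**2 + 7*k/6 + 1/12.
Set up (1)·f(k+1) − (1)·f(k) − (k**2 + 7*k/6 + 1/12) = 0.
Bound: deg f ≤ 3.
Solving with deg f ≤ 3: f(k) = k*(4*k**2 + k - 4)/12.
R(k) = B(k−1)·f(k)/C(k) = k*(4*k**2 + k - 4)/(12*k**2 + 14*k + 1); s_k = R·t_k = k*(-4*k**2 - k + 4).
Δs = -12*k**2 - 14*k - 1, as required.
Evaluate s at k=5 and k=0: -505 and 0; difference -505.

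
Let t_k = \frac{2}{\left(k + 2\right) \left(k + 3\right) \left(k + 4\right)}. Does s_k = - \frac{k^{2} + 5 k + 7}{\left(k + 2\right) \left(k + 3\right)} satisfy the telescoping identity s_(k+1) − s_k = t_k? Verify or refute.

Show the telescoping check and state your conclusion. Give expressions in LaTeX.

s_(k+1) = (-5*k - (k + 1)**2 - 12)/((k + 3)*(k + 4))
s_(k+1) − s_k = 2/(k**3 + 9*k**2 + 26*k + 24)
(s_(k+1) − s_k) − t_k = 0

valid (s_(k+1) − s_k reduces to t_k)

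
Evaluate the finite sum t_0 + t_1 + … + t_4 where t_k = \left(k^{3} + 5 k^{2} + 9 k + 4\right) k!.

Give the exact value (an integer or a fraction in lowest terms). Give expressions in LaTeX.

t_(k+1)/t_k = (k**4 + 9*k**3 + 30*k**2 + 41*k + 19)/(k**3 + 5*k**2 + 9*k + 4).
Normal form (A,B,C) = (k + 1, 1, k**3 + 5*k**2 + 9*k + 4).
Need (k + 1)·f(k+1) − (1)·f(k) = k**3 + 5*k**2 + 9*k + 4.
deg f ≤ 2 (via 1,0,3).
Solve for f: f(k) = k**2 + 3*k + 3 (degree 2 ≤ 2).
So s_k = (B(k−1)f/C)·t_k = ((k**2 + 3*k + 3)/(k**3 + 5*k**2 + 9*k + 4))·t_k = (k**2 + 3*k + 3)*factorial(k).
Check: Δs_k = (k**3 + 5*k**2 + 9*k + 4)*factorial(k). ✓
Evaluate s at k=5 and k=0: 5160 and 3; difference 5157.

Σ = 5157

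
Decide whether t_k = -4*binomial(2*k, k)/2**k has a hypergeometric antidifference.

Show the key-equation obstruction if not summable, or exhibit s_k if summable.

No — t_k has no hypergeometric antidifference.

The ratio is (2*k + 1)/(k + 1).
Take A(k)=2*k + 1, B(k)=k + 1, C(k)=1.
Set up (2*k + 1)·f(k+1) − (k)·f(k) − (1) = 0.
From deg A=1, deg B=1, deg C=0: d=-1.
deg f ≤ -1 is impossible — no certificate.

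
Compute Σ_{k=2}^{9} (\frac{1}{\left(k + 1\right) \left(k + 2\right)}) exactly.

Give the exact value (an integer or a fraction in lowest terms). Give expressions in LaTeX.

r(k) = (k + 1)/(k + 3) after simplifying.
Factor: A=k + 1; B=k + 3; C=1.
Key eq: (k + 1)·f(k+1) = (k + 2)·f(k) + (1).
deg f ≤ 1 (via 1,1,0).
Match coefficients ⇒ f(k) = k.
Get s_k = R·t_k = k/(k + 1) with R(k) = B(k−1)f(k)/C(k) = k*(k + 2).
Δs = 1/(k**2 + 3*k + 2), as required.
Evaluate s at k=10 and k=2: 10/11 and 2/3; difference 8/33.

Σ = 8/33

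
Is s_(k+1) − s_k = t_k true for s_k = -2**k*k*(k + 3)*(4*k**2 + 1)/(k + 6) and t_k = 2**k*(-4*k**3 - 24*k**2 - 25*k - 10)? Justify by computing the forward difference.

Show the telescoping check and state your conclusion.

Invalid: residual 2**k*(12*k**4 + 132*k**3 + 507*k**2 + 477*k + 180)/(k**2 + 13*k + 42) ≠ 0.

s_(k+1) = -2**(k + 1)*(k + 1)*(k + 4)*(4*(k + 1)**2 + 1)/(k + 7)
s_(k+1) − s_k = 2**k*(-4*k**5 - 64*k**4 - 373*k**3 - 836*k**2 - 703*k - 240)/(k**2 + 13*k + 42)
(s_(k+1) − s_k) − t_k = 2**k*(12*k**4 + 132*k**3 + 507*k**2 + 477*k + 180)/(k**2 + 13*k + 42)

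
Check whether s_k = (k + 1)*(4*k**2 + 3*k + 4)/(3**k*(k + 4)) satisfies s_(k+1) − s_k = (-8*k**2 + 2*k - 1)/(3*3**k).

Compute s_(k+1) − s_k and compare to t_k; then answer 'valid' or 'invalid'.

s_(k+1) = (k + 2)*(3*k + 4*(k + 1)**2 + 7)/(3*3**k*(k + 5))
s_(k+1) − s_k = (-8*k**4 - 46*k**3 - 17*k**2 + 37*k + 28)/(3*3**k*(k**2 + 9*k + 20))
(s_(k+1) − s_k) − t_k = 2*(4*k**3 + 21*k**2 + k + 8)/(3**k*(k**2 + 9*k + 20))

Invalid: residual 2*(4*k**3 + 21*k**2 + k + 8)/(3**k*(k**2 + 9*k + 20)) ≠ 0.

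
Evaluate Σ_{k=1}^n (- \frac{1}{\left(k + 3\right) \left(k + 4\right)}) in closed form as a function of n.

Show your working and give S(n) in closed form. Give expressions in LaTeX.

S(n) = - \frac{n}{4 n + 16}

The ratio is (k + 3)/(k + 5).
A = k + 3, B = k + 5, C = 1.
f must satisfy (k + 3)·f(k+1) − (k + 4)·f(k) = 1.
deg f ≤ 1 (via 1,1,0).
Coefficient equations give f(k) = k/3.
Certificate R = B(k−1)f/C = k*(k + 4)/3 gives s_k = -k/(3*k + 9).
Verify: -1/(k**2 + 7*k + 12) matches t_k.
s_(n+1) = (-n - 1)/(3*(n + 4)) and s_(1) = -1/12, so S(n) = -n/(4*n + 16).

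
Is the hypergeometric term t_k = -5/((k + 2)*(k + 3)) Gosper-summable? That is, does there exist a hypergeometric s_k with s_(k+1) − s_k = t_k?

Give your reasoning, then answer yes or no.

Yes. s_k = -5*k/(2*k + 4).

Step 1: r(k) = (k + 2)/(k + 4).
So A=k + 2 and B=k + 4, with C=1.
f must satisfy (k + 2)·f(k+1) − (k + 3)·f(k) = 1.
d = 1 from the (1,1,0) case.
Match coefficients ⇒ f(k) = k/2.
Certificate R = B(k−1)f/C = k*(k + 3)/2 gives s_k = -5*k/(2*k + 4).
Check: Δs_k = -5/(k**2 + 5*k + 6). ✓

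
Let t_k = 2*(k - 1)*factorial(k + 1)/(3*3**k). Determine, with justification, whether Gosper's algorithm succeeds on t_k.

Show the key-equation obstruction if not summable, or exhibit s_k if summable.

Yes. s_k = 2*factorial(k + 1)/3**k.

Compute t_(k+1)/t_k: get k*(k + 2)/(3*(k - 1)).
A = k/3 + 2/3, B = 1, C = k - 1.
Solve (k/3 + 2/3)·f(k+1) − (1)·f(k) = k - 1.
d = 0 from the (1,0,1) case.
A polynomial solution: f(k) = 3.
Get s_k = R·t_k = 2*factorial(k + 1)/3**k with R(k) = B(k−1)f(k)/C(k) = 3/(k - 1).
Check: Δs_k = 2*(k - 1)*factorial(k + 1)/(3*3**k). ✓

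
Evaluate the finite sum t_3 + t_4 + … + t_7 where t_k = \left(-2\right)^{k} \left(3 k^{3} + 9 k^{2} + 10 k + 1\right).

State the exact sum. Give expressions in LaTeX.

Σ = -147480

Compute t_(k+1)/t_k: get 2*(-3*k**3 - 18*k**2 - 37*k - 23)/(3*k**3 + 9*k**2 + 10*k + 1).
Gosper form: A/B · C(k+1)/C(k) with A=-2, B=1, C=k**3 + 3*k**2 + 10*k/3 + 1/3.
Set up (-2)·f(k+1) − (1)·f(k) − (k**3 + 3*k**2 + 10*k/3 + 1/3) = 0.
From deg A=0, deg B=0, deg C=3: d=3.
Solve for f: f(k) = -(k**3 + k**2 - 1)/3 (degree 3 ≤ 3).
Get s_k = R·t_k = (-2)**k*(-k**3 - k**2 + 1) with R(k) = B(k−1)f(k)/C(k) = -(k**3 + k**2 - 1)/(3*k**3 + 9*k**2 + 10*k + 1).
Check: Δs_k = (-2)**k*(3*k**3 + 9*k**2 + 10*k + 1). ✓
Evaluate s at k=8 and k=3: -147200 and 280; difference -147480.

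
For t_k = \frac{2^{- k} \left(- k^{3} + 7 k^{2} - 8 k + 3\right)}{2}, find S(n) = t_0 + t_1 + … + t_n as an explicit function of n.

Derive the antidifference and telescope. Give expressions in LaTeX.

S(n) = \frac{2^{- n} \left(6 \cdot 2^{n} + n^{3} - n^{2} - 2 n - 3\right)}{2}

r(k) = (k**3 - 4*k**2 - 3*k - 1)/(2*(k**3 - 7*k**2 + 8*k - 3)) after simplifying.
Normal form (A,B,C) = (1/2, 1, k**3 - 7*k**2 + 8*k - 3).
Key eq: (1/2)·f(k+1) = (1)·f(k) + (k**3 - 7*k**2 + 8*k - 3).
d = 3 from the (0,0,3) case.
Solve for f: f(k) = -2*(k**3 - 4*k**2 + 3*k - 3) (degree 3 ≤ 3).
Get s_k = R·t_k = (k**3 - 4*k**2 + 3*k - 3)/2**k with R(k) = B(k−1)f(k)/C(k) = -2*(k**3 - 4*k**2 + 3*k - 3)/(k**3 - 7*k**2 + 8*k - 3).
s_(k+1) − s_k = (-k**3 + 7*k**2 - 8*k + 3)/(2*2**k) = t_k.
Telescope: S(n) = s_(n+1) − s_(0) = 2**(-n - 1)*(n**3 - n**2 - 2*n - 3) − (-3) = (6*2**n + n**3 - n**2 - 2*n - 3)/(2*2**n).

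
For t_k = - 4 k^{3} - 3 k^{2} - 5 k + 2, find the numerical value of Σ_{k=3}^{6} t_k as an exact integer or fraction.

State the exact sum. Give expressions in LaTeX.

Compute t_(k+1)/t_k: get (4*k**3 + 15*k**2 + 23*k + 10)/(4*k**3 + 3*k**2 + 5*k - 2).
Gosper form: A/B · C(k+1)/C(k) with A=1, B=1, C=k**3 + 3*k**2/4 + 5*k/4 - 1/2.
f must satisfy (1)·f(k+1) − (1)·f(k) = k**3 + 3*k**2/4 + 5*k/4 - 1/2.
Bound: deg f ≤ 4.
Coefficient equations give f(k) = k*(k**3 - k**2 + 2*k - 4)/4.
Get s_k = R·t_k = k*(-k**3 + k**2 - 2*k + 4) with R(k) = B(k−1)f(k)/C(k) = k*(k**3 - k**2 + 2*k - 4)/(4*k**3 + 3*k**2 + 5*k - 2).
Δs = -4*k**3 - 3*k**2 - 5*k + 2, as required.
Evaluate s at k=7 and k=3: -2128 and -60; difference -2068.

Σ = -2068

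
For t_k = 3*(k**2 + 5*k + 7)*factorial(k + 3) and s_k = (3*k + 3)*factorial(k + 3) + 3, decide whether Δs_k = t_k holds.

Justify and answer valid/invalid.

valid (s_(k+1) − s_k reduces to t_k)

s_(k+1) = (3*k + 6)*factorial(k + 4) + 3
s_(k+1) − s_k = 3*(k**2 + 5*k + 7)*factorial(k + 3)
(s_(k+1) − s_k) − t_k = 0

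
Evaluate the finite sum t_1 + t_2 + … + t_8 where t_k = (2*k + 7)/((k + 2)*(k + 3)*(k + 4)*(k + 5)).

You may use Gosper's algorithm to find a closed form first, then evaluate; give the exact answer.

Σ = 128/2145

Compute t_(k+1)/t_k: get (k + 2)*(2*k + 9)/((k + 6)*(2*k + 7)).
Normal form (A,B,C) = (k + 2, k + 6, k + 7/2).
Key eq: (k + 2)·f(k+1) = (k + 5)·f(k) + (k + 7/2).
From deg A=1, deg B=1, deg C=1: d=3.
A polynomial solution: f(k) = k*(k + 3)*(k + 6)/16.
R(k) = B(k−1)·f(k)/C(k) = k*(k + 3)*(k + 5)*(k + 6)/(8*(2*k + 7)); s_k = R·t_k = k*(k + 6)/(8*(k**2 + 6*k + 8)).
Δs = (2*k + 7)/(k**4 + 14*k**3 + 71*k**2 + 154*k + 120), as required.
Σ_(k=1)^(8) t_k = s_(9) − s_(1) = 135/1144 − (7/120) = 128/2145.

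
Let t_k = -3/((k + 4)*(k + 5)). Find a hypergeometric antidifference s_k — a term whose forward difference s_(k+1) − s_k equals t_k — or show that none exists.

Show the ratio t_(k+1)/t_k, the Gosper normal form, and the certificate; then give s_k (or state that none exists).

s_k = -3*k/(4*k + 16)

t_(k+1)/t_k = (k + 4)/(k + 6).
Normal form (A,B,C) = (k + 4, k + 6, 1).
Need (k + 4)·f(k+1) − (k + 5)·f(k) = 1.
From deg A=1, deg B=1, deg C=0: d=1.
Solve for f: f(k) = k/4 (degree 1 ≤ 1).
Get s_k = R·t_k = -3*k/(4*k + 16) with R(k) = B(k−1)f(k)/C(k) = k*(k + 5)/4.
Check: Δs_k = -3/(k**2 + 9*k + 20). ✓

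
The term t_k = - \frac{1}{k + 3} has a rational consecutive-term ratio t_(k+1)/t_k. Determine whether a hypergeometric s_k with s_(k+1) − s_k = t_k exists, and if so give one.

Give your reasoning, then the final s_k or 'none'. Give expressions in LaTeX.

not Gosper-summable; s_k does not exist

The ratio is (k + 3)/(k + 4).
Normal form (A,B,C) = (k + 3, k + 4, 1).
Need (k + 3)·f(k+1) − (k + 3)·f(k) = 1.
Degrees (1,1,0) ⇒ d ≤ 0.
f = c0 ⇒ A·f(k+1) − B(k−1)·f(k) − C = -1. The system {-1 = 0} is inconsistent; no antidifference.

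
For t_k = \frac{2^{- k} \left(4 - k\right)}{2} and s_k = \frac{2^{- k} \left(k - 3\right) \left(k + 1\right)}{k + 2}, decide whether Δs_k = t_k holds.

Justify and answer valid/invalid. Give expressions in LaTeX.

Invalid: residual \frac{2^{- k} \left(k^{2} - 14\right)}{2 \left(k^{2} + 5 k + 6\right)} ≠ 0.

s_(k+1) = (k**2 - 4)/(2*2**k*(k + 3))
s_(k+1) − s_k = (-k**3 + 14*k + 10)/(2*2**k*(k**2 + 5*k + 6))
(s_(k+1) − s_k) − t_k = (k**2 - 14)/(2*2**k*(k**2 + 5*k + 6))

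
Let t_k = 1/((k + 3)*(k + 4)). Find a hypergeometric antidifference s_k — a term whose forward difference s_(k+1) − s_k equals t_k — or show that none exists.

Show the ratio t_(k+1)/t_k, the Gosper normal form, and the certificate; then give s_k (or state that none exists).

t_(k+1)/t_k = (k + 3)/(k + 5).
So A=k + 3 and B=k + 5, with C=1.
Solve (k + 3)·f(k+1) − (k + 4)·f(k) = 1.
d = 1 from the (1,1,0) case.
A polynomial solution: f(k) = k/3.
Then R = B(k−1)f/C = k*(k + 4)/3, so s_k = R(k)·t_k = k/(3*(k + 3)).
Verify: 1/(k**2 + 7*k + 12) matches t_k.

s_k = k/(3*(k + 3))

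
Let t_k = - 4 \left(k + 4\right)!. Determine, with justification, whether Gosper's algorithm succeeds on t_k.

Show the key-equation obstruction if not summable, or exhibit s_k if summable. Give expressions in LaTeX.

No — t_k has no hypergeometric antidifference.

Step 1: r(k) = k + 5.
Normal form (A,B,C) = (k + 5, 1, 1).
f must satisfy (k + 5)·f(k+1) − (1)·f(k) = 1.
d = -1 from the (1,0,0) case.
deg f ≤ -1 is impossible — no certificate.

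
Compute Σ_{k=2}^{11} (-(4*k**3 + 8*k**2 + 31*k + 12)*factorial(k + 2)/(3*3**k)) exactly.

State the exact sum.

r(k) = (4*k**4 + 32*k**3 + 119*k**2 + 232*k + 165)/(3*(4*k**3 + 8*k**2 + 31*k + 12)) after simplifying.
Normal form (A,B,C) = (k/3 + 1, 1, k**3 + 2*k**2 + 31*k/4 + 3).
f must satisfy (k/3 + 1)·f(k+1) − (1)·f(k) = k**3 + 2*k**2 + 31*k/4 + 3.
deg f ≤ 2 (via 1,0,3).
Solving with deg f ≤ 2: f(k) = 3*(4*k**2 + 3)/4.
Then R = B(k−1)f/C = 3*(4*k**2 + 3)/(4*k**3 + 8*k**2 + 31*k + 12), so s_k = R(k)·t_k = -(4*k**2 + 3)*factorial(k + 2)/3**k.
Check: Δs_k = -(4*k**3 + 8*k**2 + 31*k + 12)*factorial(k + 2)/(3*3**k). ✓
Evaluate s at k=12 and k=2: -69240371200/729 and -152/3; difference -69240334264/729.

Σ = -69240334264/729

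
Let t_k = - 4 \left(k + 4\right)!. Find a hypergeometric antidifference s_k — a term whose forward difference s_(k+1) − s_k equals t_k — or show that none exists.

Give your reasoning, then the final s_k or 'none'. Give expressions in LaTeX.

r(k) = k + 5 after simplifying.
Take A(k)=k + 5, B(k)=1, C(k)=1.
Need (k + 5)·f(k+1) − (1)·f(k) = 1.
d = -1 from the (1,0,0) case.
Negative degree bound (-1): no f exists, t_k not Gosper-summable.

none — t_k is not Gosper-summable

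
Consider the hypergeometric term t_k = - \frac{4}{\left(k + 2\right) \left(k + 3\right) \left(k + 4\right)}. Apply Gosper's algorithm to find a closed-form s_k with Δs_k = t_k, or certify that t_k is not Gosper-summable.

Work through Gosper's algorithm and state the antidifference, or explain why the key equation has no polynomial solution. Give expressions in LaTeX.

Compute t_(k+1)/t_k: get (k + 2)/(k + 5).
A = k + 2, B = k + 5, C = 1.
Set up (k + 2)·f(k+1) − (k + 4)·f(k) − (1) = 0.
Degrees (1,1,0) ⇒ d ≤ 2.
Coefficient equations give f(k) = k*(k + 5)/12.
So s_k = (B(k−1)f/C)·t_k = (k*(k + 4)*(k + 5)/12)·t_k = k*(-k - 5)/(3*(k + 2)*(k + 3)).
Δs = -4/(k**3 + 9*k**2 + 26*k + 24), as required.

s_k = \frac{k \left(- k - 5\right)}{3 \left(k + 2\right) \left(k + 3\right)}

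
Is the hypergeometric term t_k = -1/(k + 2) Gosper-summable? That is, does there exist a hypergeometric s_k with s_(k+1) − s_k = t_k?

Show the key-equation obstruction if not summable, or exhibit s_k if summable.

No; the coefficient equations for f are inconsistent.

The ratio is (k + 2)/(k + 3).
Gosper form: A/B · C(k+1)/C(k) with A=k + 2, B=k + 3, C=1.
Solve (k + 2)·f(k+1) − (k + 2)·f(k) = 1.
deg f ≤ 0 (via 1,1,0).
Write f(k) = c0. Then LHS − RHS = -1, requiring -1 = 0: contradictory. No certificate.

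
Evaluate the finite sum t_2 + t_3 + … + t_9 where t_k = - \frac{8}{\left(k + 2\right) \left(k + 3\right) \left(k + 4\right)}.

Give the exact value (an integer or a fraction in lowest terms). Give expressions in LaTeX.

Σ = -34/195

r(k) = (k + 2)/(k + 5) after simplifying.
Normal form (A,B,C) = (k + 2, k + 5, 1).
Solve (k + 2)·f(k+1) − (k + 4)·f(k) = 1.
d = 2 from the (1,1,0) case.
A polynomial solution: f(k) = k*(k + 5)/12.
Certificate R = B(k−1)f/C = k*(k + 4)*(k + 5)/12 gives s_k = 2*k*(-k - 5)/(3*(k + 2)*(k + 3)).
Check: Δs_k = -8/(k**3 + 9*k**2 + 26*k + 24). ✓
Sum = s_(10) − s_(2); s_(10) = -25/39, s_(2) = -7/15 ⇒ -34/195.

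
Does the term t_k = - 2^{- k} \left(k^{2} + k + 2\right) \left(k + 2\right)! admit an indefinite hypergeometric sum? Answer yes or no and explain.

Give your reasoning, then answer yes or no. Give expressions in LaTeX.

Yes. s_k = - 2^{1 - k} \left(k - 1\right) \left(k + 2\right)!.

Ratio r(k) = (k + 3)*(k + (k + 1)**2 + 3)/(2*(k**2 + k + 2)).
Normal form (A,B,C) = (k/2 + 3/2, 1, k**2 + k + 2).
Key eq: (k/2 + 3/2)·f(k+1) = (1)·f(k) + (k**2 + k + 2).
Bound: deg f ≤ 1.
Match coefficients ⇒ f(k) = 2*(k - 1).
R(k) = B(k−1)·f(k)/C(k) = 2*(k - 1)/(k**2 + k + 2); s_k = R·t_k = -2**(1 - k)*(k - 1)*factorial(k + 2).
Check: Δs_k = -(k**2 + k + 2)*factorial(k + 2)/2**k. ✓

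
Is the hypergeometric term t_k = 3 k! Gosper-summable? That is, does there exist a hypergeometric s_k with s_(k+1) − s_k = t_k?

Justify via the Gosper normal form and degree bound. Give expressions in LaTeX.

No. Not Gosper-summable.

r(k) = k + 1 after simplifying.
Normal form (A,B,C) = (k + 1, 1, 1).
Set up (k + 1)·f(k+1) − (1)·f(k) − (1) = 0.
d = -1 from the (1,0,0) case.
Bound -1 < 0, so the key equation has no polynomial solution.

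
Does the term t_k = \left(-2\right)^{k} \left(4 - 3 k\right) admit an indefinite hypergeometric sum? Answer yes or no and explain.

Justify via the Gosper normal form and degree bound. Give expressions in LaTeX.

Ratio r(k) = 2*(1 - 3*k)/(3*k - 4).
A = -2, B = 1, C = k - 4/3.
f must satisfy (-2)·f(k+1) − (1)·f(k) = k - 4/3.
Degrees (0,0,1) ⇒ d ≤ 1.
A polynomial solution: f(k) = -(k - 2)/3.
Then R = B(k−1)f/C = -(k - 2)/(3*k - 4), so s_k = R(k)·t_k = (-2)**k*(k - 2).
s_(k+1) − s_k = (-2)**k*(4 - 3*k) = t_k.

Yes. s_k = \left(-2\right)^{k} \left(k - 2\right).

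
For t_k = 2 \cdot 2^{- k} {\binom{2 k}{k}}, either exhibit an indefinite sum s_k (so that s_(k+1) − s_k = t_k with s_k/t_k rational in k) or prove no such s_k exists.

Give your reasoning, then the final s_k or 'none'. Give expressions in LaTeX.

t_(k+1)/t_k = (2*k + 1)/(k + 1).
A = 2*k + 1, B = k + 1, C = 1.
Need (2*k + 1)·f(k+1) − (k)·f(k) = 1.
deg f ≤ -1 (via 1,1,0).
deg f ≤ -1 is impossible — no certificate.

not Gosper-summable; s_k does not exist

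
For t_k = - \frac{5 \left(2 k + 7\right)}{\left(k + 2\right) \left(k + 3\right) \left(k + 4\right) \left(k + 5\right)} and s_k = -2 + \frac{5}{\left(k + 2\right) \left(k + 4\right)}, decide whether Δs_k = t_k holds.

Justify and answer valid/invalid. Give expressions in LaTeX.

s_(k+1) = -2 + 5/((k + 3)*(k + 5))
s_(k+1) − s_k = 5*(-2*k - 7)/(k**4 + 14*k**3 + 71*k**2 + 154*k + 120)
(s_(k+1) − s_k) − t_k = 0

Valid — Δs_k = t_k.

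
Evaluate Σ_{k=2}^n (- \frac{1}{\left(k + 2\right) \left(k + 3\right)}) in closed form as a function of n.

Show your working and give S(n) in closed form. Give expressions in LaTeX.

Ratio r(k) = (k + 2)/(k + 4).
Take A(k)=k + 2, B(k)=k + 4, C(k)=1.
f must satisfy (k + 2)·f(k+1) − (k + 3)·f(k) = 1.
Bound: deg f ≤ 1.
Coefficient equations give f(k) = k/2.
Certificate R = B(k−1)f/C = k*(k + 3)/2 gives s_k = -k/(2*k + 4).
s_(k+1) − s_k = -1/(k**2 + 5*k + 6) = t_k.
Telescope: S(n) = s_(n+1) − s_(2) = (-n - 1)/(2*(n + 3)) − (-1/4) = (1 - n)/(4*(n + 3)).

S(n) = \frac{1 - n}{4 \left(n + 3\right)}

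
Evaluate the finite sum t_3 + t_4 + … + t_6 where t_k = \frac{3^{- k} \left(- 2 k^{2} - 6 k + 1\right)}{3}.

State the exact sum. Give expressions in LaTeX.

Σ = -1784/2187

Compute t_(k+1)/t_k: get (2*k**2 + 10*k + 7)/(3*(2*k**2 + 6*k - 1)).
A = 1/3, B = 1, C = k**2 + 3*k - 1/2.
f must satisfy (1/3)·f(k+1) − (1)·f(k) = k**2 + 3*k - 1/2.
From deg A=0, deg B=0, deg C=2: d=2.
Solve for f: f(k) = -3*(k**2 + 4*k + 2)/2 (degree 2 ≤ 2).
R(k) = B(k−1)·f(k)/C(k) = -3*(k**2 + 4*k + 2)/(2*k**2 + 6*k - 1); s_k = R·t_k = (k**2 + 4*k + 2)/3**k.
Δs = (-2*k**2 - 6*k + 1)/(3*3**k), as required.
Evaluate s at k=7 and k=3: 79/2187 and 23/27; difference -1784/2187.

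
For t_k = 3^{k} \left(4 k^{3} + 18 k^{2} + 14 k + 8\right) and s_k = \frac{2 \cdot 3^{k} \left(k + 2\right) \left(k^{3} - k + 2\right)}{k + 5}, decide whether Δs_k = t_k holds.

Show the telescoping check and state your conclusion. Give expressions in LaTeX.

s_(k+1) = 6*3**k*(k + 3)*(-k + (k + 1)**3 + 1)/(k + 6)
s_(k+1) − s_k = 3**k*(4*k**5 + 50*k**4 + 224*k**3 + 390*k**2 + 268*k + 132)/(k**2 + 11*k + 30)
(s_(k+1) − s_k) − t_k = 12*3**k*(-k**4 - 9*k**3 - 26*k**2 - 20*k - 9)/(k**2 + 11*k + 30)

Invalid: residual \frac{12 \cdot 3^{k} \left(- k^{4} - 9 k^{3} - 26 k^{2} - 20 k - 9\right)}{k^{2} + 11 k + 30} ≠ 0.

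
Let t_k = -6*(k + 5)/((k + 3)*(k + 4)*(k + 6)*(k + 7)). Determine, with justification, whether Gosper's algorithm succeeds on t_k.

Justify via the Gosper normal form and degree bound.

Compute t_(k+1)/t_k: get (k + 3)*(k + 6)**2/((k + 5)**2*(k + 8)).
Gosper form: A/B · C(k+1)/C(k) with A=k + 3, B=k + 8, C=k**2 + 10*k + 25.
Need (k + 3)·f(k+1) − (k + 7)·f(k) = k**2 + 10*k + 25.
deg f ≤ 4 (via 1,1,2).
Coefficient equations give f(k) = k*(k + 4)*(k + 5)*(k + 9)/36.
R(k) = B(k−1)·f(k)/C(k) = k*(k + 4)*(k + 7)*(k + 9)/(36*(k + 5)); s_k = R·t_k = k*(-k - 9)/(6*(k**2 + 9*k + 18)).
Check: Δs_k = 6*(-k - 5)/(k**4 + 20*k**3 + 145*k**2 + 450*k + 504). ✓

Yes. s_k = k*(-k - 9)/(6*(k**2 + 9*k + 18)).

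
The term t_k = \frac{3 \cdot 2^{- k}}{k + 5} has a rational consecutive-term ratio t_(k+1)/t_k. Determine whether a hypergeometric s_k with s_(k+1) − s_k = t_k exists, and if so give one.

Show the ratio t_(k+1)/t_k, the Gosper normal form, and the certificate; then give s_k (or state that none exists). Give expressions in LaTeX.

no hypergeometric antidifference exists

Compute t_(k+1)/t_k: get (k + 5)/(2*(k + 6)).
So A=k/2 + 5/2 and B=k + 6, with C=1.
f must satisfy (k/2 + 5/2)·f(k+1) − (k + 5)·f(k) = 1.
d = -1 from the (1,1,0) case.
Bound -1 < 0, so the key equation has no polynomial solution.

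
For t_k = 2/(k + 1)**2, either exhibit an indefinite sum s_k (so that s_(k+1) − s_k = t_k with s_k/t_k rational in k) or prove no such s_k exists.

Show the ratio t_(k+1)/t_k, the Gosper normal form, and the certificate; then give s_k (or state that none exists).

t_(k+1)/t_k = (k + 1)**2/(k + 2)**2.
Take A(k)=k**2 + 2*k + 1, B(k)=k**2 + 4*k + 4, C(k)=1.
Key eq: (k**2 + 2*k + 1)·f(k+1) = (k**2 + 2*k + 1)·f(k) + (1).
From deg A=2, deg B=2, deg C=0: d=0.
Generic f = c0 gives residual -1; -1 = 0 cannot hold, so t_k is not Gosper-summable.

not Gosper-summable; s_k does not exist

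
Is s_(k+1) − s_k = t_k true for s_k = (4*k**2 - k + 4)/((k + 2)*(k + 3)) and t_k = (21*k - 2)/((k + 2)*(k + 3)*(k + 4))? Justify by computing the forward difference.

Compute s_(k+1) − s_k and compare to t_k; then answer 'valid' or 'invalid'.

Valid — Δs_k = t_k.

s_(k+1) = (-k + 4*(k + 1)**2 + 3)/((k + 3)*(k + 4))
s_(k+1) − s_k = (21*k - 2)/(k**3 + 9*k**2 + 26*k + 24)
(s_(k+1) − s_k) − t_k = 0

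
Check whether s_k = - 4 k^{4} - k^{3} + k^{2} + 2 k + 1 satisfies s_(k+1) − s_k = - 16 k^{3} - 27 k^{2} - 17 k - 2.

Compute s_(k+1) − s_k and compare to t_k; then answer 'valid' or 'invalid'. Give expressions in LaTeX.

s_(k+1) = 2*k - 4*(k + 1)**4 - (k + 1)**3 + (k + 1)**2 + 3
s_(k+1) − s_k = -16*k**3 - 27*k**2 - 17*k - 2
(s_(k+1) − s_k) − t_k = 0

valid (s_(k+1) − s_k reduces to t_k)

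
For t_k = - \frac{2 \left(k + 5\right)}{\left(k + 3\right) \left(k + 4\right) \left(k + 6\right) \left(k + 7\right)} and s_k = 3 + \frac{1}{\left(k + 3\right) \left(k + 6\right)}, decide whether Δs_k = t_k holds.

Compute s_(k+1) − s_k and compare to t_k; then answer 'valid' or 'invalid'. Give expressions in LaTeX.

Valid: the claim telescopes to t_k.

s_(k+1) = 3 + 1/((k + 4)*(k + 7))
s_(k+1) − s_k = 2*(-k - 5)/(k**4 + 20*k**3 + 145*k**2 + 450*k + 504)
(s_(k+1) − s_k) − t_k = 0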